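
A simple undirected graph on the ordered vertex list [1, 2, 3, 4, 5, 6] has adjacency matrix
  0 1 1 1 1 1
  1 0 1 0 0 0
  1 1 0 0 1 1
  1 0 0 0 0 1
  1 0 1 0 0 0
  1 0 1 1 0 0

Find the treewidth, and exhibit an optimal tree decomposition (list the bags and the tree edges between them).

Treewidth 2.
Bags: B1 = {1, 3, 6}  B2 = {1, 4, 6}  B3 = {1, 3, 5}  B4 = {1, 2, 3}
Tree: B1–B2, B1–B3, B1–B4

The largest bag has 3 vertices, giving width 2; this decomposition certifies tw(G) ≤ 2. Conversely, {1, 2, 3} is a clique of size 3, and the vertices of any clique must share a bag in every tree decomposition; so some bag has ≥ 3 vertices and tw(G) ≥ 2. Hence tw(G) = 2 exactly.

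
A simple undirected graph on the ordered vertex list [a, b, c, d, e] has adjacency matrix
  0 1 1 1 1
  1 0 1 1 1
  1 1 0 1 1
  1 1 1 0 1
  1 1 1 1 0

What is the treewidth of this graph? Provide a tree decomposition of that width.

Treewidth 4.
One optimal decomposition is:
Bags: B1 = {a, b, c, d, e}
Tree: (single bag)

A single bag containing all 5 vertices is trivially a valid decomposition of width 4. Conversely, {a, b, c, d, e} is a clique of size 5, and the vertices of any clique must share a bag in every tree decomposition; so some bag has ≥ 5 vertices and tw(G) ≥ 4. The upper and lower bounds meet at 4, so that is the treewidth.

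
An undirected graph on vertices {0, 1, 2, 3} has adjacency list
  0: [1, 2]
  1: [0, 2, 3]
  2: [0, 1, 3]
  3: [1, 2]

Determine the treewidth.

A width-2 tree decomposition is:
Bags: B1 = {0, 1, 2}  B2 = {1, 2, 3}
Tree: B1–B2
The largest bag has 3 vertices, giving width 2; this decomposition certifies tw(G) ≤ 2. For the lower bound, the 3 vertices {0, 1, 2} are pairwise adjacent, and any tree decomposition puts a clique entirely inside one bag — forcing width ≥ 2. Combining the bounds, tw(G) = 2.

2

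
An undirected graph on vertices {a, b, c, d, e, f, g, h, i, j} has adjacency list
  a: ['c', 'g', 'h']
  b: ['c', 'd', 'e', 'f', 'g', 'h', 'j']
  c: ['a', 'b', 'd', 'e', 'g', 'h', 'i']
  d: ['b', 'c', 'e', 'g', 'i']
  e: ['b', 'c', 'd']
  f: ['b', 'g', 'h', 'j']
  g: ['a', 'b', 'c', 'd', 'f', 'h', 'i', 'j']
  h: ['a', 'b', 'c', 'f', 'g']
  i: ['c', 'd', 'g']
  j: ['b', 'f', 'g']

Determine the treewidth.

A width-3 tree decomposition is:
Bags: B1 = {b, f, g, h}  B2 = {b, c, g, h}  B3 = {b, c, d, g}  B4 = {c, d, g, i}  B5 = {a, c, g, h}  B6 = {b, f, g, j}  B7 = {b, c, d, e}
Tree: B1–B2, B2–B3, B3–B4, B2–B5, B1–B6, B3–B7
Every bag has size at most 4, so the width is 4 − 1 = 3 and tw(G) ≤ 3. On the other hand G contains the 4-clique {a, c, g, h}. A clique must lie in a single bag of any decomposition, so no decomposition can have width below 3. Combining the bounds, tw(G) = 3.

3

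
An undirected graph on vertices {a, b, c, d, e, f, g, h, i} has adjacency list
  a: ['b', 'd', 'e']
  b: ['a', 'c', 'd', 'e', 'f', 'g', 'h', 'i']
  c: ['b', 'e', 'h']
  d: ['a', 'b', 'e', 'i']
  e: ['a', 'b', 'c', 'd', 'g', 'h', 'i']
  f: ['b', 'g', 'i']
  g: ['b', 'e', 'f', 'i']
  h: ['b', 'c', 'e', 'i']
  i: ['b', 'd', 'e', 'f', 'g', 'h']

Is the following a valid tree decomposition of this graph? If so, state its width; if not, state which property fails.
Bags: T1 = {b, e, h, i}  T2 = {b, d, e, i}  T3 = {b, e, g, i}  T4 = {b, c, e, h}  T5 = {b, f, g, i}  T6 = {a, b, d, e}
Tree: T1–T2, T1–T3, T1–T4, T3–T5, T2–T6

Yes; width 3.

Vertex coverage: the bags together contain {a, b, c, d, e, f, g, h, i}, the full vertex set. Edge coverage: each edge of G has both endpoints in at least one bag. Running intersection: for every vertex, the bags containing it form a connected subtree. All three properties hold, so this is a valid tree decomposition of width max|bag| − 1 = 3, and hence tw(G) ≤ 3.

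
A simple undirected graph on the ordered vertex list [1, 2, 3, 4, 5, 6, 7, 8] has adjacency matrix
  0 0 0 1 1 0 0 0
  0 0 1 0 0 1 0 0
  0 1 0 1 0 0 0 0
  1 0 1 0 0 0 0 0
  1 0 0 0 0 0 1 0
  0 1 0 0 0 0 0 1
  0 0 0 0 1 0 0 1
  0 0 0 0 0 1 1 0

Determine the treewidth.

A width-2 tree decomposition is:
Bags: B1 = {1, 3, 4}  B2 = {1, 2, 3}  B3 = {1, 2, 6}  B4 = {1, 6, 8}  B5 = {1, 7, 8}  B6 = {1, 5, 7}
Tree: B1–B2, B2–B3, B3–B4, B4–B5, B5–B6
Each bag holds 3 vertices, so the decomposition has width 2, which upper-bounds the treewidth. Since 1–4–3–2–6–8–7–5–1 is a cycle in G, G is not acyclic. Forests are exactly the graphs of treewidth ≤ 1, so tw(G) ≥ 2. Hence tw(G) = 2 exactly.

2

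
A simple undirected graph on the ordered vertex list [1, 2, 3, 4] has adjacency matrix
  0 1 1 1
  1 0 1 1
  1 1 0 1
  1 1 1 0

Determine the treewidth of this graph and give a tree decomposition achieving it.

A single bag containing all 4 vertices is trivially a valid decomposition of width 3. For the lower bound, the 4 vertices {1, 2, 3, 4} are pairwise adjacent, and any tree decomposition puts a clique entirely inside one bag — forcing width ≥ 3. The upper and lower bounds meet at 3, so that is the treewidth.

Treewidth 3.
One optimal decomposition is:
Bags: B1 = {1, 2, 3, 4}
Tree: (single bag)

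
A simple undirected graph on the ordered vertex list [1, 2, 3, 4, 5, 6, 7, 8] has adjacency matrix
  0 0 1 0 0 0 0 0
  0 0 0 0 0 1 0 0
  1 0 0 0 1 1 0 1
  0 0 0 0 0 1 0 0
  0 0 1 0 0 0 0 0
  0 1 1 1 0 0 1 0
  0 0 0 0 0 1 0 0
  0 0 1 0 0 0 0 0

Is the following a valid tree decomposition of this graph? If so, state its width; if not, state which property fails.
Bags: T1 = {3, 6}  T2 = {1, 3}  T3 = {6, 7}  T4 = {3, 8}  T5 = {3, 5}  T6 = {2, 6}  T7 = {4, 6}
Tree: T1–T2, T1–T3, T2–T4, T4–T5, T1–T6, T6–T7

Yes; width 1.

Every vertex of G appears in some bag (union = {1, 2, 3, 4, 5, 6, 7, 8}); every edge is covered by a bag; and for each vertex v the set of bags containing v is connected in the bag tree. The decomposition is therefore valid. The largest bag has 2 vertices, so the width is 1.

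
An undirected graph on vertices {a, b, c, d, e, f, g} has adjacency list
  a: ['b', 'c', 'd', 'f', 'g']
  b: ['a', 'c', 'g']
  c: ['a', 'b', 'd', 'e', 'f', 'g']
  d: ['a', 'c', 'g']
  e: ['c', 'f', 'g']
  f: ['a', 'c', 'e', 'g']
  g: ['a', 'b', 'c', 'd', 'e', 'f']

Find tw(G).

A width-3 tree decomposition is:
Bags: B1 = {a, c, d, g}  B2 = {a, c, f, g}  B3 = {a, b, c, g}  B4 = {c, e, f, g}
Tree: B1–B2, B2–B3, B2–B4
Each bag holds 4 vertices, so the decomposition has width 3, which upper-bounds the treewidth. For the lower bound, the 4 vertices {c, e, f, g} are pairwise adjacent, and any tree decomposition puts a clique entirely inside one bag — forcing width ≥ 3. Combining the bounds, tw(G) = 3.

3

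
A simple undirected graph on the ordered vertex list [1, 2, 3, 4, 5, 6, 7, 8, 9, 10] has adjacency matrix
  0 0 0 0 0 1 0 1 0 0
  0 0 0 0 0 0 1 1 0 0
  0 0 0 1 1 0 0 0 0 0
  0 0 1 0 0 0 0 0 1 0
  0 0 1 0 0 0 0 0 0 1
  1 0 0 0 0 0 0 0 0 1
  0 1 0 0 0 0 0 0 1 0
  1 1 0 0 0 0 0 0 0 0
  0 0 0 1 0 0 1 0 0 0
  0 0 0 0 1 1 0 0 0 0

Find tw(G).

A width-2 tree decomposition is:
Bags: B1 = {4, 7, 9}  B2 = {3, 4, 7}  B3 = {3, 5, 7}  B4 = {5, 7, 10}  B5 = {6, 7, 10}  B6 = {1, 6, 7}  B7 = {1, 7, 8}  B8 = {2, 7, 8}
Tree: B1–B2, B2–B3, B3–B4, B4–B5, B5–B6, B6–B7, B7–B8
The largest bag has 3 vertices, giving width 2; this decomposition certifies tw(G) ≤ 2. Since 7–9–4–3–5–10–6–1–8–2–7 is a cycle in G, G is not acyclic. Forests are exactly the graphs of treewidth ≤ 1, so tw(G) ≥ 2. Therefore the treewidth is 2.

2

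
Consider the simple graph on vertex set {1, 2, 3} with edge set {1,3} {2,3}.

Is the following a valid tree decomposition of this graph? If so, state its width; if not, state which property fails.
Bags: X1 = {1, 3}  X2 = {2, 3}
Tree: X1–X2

Yes; width 1.

Checking the three conditions: (i) the bags cover all of {1, 2, 3}; (ii) for each edge, some bag contains both endpoints; (iii) the bags containing any fixed vertex form a subtree. All hold, so the decomposition is valid with width 2 − 1 = 1.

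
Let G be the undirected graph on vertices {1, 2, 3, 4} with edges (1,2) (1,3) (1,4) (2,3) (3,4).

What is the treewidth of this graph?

2

A width-2 tree decomposition is:
Bags: B1 = {1, 2, 3}  B2 = {1, 3, 4}
Tree: B1–B2
The largest bag has 3 vertices, giving width 2; this decomposition certifies tw(G) ≤ 2. For the lower bound, the 3 vertices {1, 2, 3} are pairwise adjacent, and any tree decomposition puts a clique entirely inside one bag — forcing width ≥ 2. Therefore the treewidth is 2.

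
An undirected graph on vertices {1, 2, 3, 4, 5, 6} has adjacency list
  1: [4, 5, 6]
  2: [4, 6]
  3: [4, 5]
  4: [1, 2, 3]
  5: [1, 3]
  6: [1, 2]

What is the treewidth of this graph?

2

A width-2 tree decomposition is:
Bags: B1 = {1, 3, 5}  B2 = {1, 3, 4}  B3 = {1, 4, 6}  B4 = {2, 4, 6}
Tree: B1–B2, B2–B3, B3–B4
Each bag holds 3 vertices, so the decomposition has width 2, which upper-bounds the treewidth. Since 5–3–4–1–5 is a cycle in G, G is not acyclic. Forests are exactly the graphs of treewidth ≤ 1, so tw(G) ≥ 2. Combining the bounds, tw(G) = 2.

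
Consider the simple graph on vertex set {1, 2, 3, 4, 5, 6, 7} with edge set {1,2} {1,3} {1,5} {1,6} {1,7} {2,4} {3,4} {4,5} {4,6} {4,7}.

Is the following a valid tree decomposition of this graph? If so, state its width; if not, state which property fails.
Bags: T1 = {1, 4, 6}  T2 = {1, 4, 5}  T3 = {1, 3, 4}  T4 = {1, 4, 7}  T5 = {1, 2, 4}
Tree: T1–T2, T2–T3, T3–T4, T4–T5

Yes; width 2.

Checking the three conditions: (i) the bags cover all of {1, 2, 3, 4, 5, 6, 7}; (ii) for each edge, some bag contains both endpoints; (iii) the bags containing any fixed vertex form a subtree. All hold, so the decomposition is valid with width 3 − 1 = 2.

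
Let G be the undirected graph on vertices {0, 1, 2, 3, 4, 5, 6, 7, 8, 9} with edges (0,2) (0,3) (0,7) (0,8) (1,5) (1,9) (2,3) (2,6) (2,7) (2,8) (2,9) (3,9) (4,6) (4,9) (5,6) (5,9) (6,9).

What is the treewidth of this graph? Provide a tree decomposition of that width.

Treewidth 2.
One such decomposition:
Bags: B1 = {0, 2, 3}  B2 = {2, 3, 9}  B3 = {2, 6, 9}  B4 = {4, 6, 9}  B5 = {0, 2, 7}  B6 = {5, 6, 9}  B7 = {1, 5, 9}  B8 = {0, 2, 8}
Tree: B1–B2, B2–B3, B3–B4, B1–B5, B3–B6, B6–B7, B5–B8

Each bag holds 3 vertices, so the decomposition has width 2, which upper-bounds the treewidth. On the other hand G contains the 3-clique {1, 5, 9}. A clique must lie in a single bag of any decomposition, so no decomposition can have width below 2. Combining the bounds, tw(G) = 2.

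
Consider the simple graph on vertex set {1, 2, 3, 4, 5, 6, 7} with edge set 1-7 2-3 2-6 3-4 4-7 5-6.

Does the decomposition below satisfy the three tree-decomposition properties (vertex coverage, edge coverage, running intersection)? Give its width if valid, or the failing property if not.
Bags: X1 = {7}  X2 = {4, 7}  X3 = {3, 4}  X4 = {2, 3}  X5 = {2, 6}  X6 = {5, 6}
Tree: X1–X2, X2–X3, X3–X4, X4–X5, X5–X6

No — vertex 1 appears in no bag.

A tree decomposition must satisfy three properties: every vertex lies in some bag; for every edge, both endpoints lie together in some bag; and for every vertex, the bags containing it form a connected subtree. Here vertex 1 appears in no bag, so the decomposition is invalid.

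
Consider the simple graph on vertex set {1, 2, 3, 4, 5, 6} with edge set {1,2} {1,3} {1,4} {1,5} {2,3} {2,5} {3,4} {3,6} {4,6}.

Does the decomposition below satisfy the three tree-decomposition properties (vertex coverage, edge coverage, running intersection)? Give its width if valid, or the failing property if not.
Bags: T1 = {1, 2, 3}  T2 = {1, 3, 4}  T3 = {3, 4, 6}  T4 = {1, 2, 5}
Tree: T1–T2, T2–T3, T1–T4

Every vertex of G appears in some bag (union = {1, 2, 3, 4, 5, 6}); every edge is covered by a bag; and for each vertex v the set of bags containing v is connected in the bag tree. The decomposition is therefore valid. The largest bag has 3 vertices, so the width is 2.

Yes; width 2.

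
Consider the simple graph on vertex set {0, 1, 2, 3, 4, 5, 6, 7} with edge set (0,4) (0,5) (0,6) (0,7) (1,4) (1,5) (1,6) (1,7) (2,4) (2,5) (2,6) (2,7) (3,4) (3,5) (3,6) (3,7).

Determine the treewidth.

A width-4 tree decomposition is:
Bags: B1 = {0, 1, 2, 3, 4}  B2 = {0, 1, 2, 3, 5}  B3 = {0, 1, 2, 3, 6}  B4 = {0, 1, 2, 3, 7}
Tree: B1–B2, B2–B3, B3–B4
The largest bag has 5 vertices, giving width 4; this decomposition certifies tw(G) ≤ 4. For the lower bound: the 5 vertex sets {2,4}, {0,5}, {3,6}, {1}, {7} are disjoint, each induces a connected subgraph, and every pair is joined by at least one edge of G. Contracting each set to a single vertex therefore yields K_{5} as a minor, and since treewidth is minor-monotone, tw(G) ≥ tw(K_{5}) = 4. Combining the bounds, tw(G) = 4.

4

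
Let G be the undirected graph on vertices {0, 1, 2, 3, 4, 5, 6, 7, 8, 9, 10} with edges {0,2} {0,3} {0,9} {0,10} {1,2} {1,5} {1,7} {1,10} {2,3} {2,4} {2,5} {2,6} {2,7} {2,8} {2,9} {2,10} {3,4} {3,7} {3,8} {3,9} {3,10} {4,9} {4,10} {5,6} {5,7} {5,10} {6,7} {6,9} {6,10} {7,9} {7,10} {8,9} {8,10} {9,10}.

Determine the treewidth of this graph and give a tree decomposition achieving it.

Each bag holds 5 vertices, so the decomposition has width 4, which upper-bounds the treewidth. On the other hand G contains the 5-clique {1, 2, 5, 7, 10}. A clique must lie in a single bag of any decomposition, so no decomposition can have width below 4. Therefore the treewidth is 4.

Treewidth 4.
Bags: B1 = {2, 3, 7, 9, 10}  B2 = {2, 6, 7, 9, 10}  B3 = {2, 3, 8, 9, 10}  B4 = {2, 5, 6, 7, 10}  B5 = {0, 2, 3, 9, 10}  B6 = {1, 2, 5, 7, 10}  B7 = {2, 3, 4, 9, 10}
Tree: B1–B2, B1–B3, B2–B4, B1–B5, B4–B6, B5–B7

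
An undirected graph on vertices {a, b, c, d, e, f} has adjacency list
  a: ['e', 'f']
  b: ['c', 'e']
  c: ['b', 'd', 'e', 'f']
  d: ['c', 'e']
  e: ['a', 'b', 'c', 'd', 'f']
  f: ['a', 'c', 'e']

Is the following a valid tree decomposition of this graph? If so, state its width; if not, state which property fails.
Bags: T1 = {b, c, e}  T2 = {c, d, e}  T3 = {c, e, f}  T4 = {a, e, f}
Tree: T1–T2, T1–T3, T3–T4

Every vertex of G appears in some bag (union = {a, b, c, d, e, f}); every edge is covered by a bag; and for each vertex v the set of bags containing v is connected in the bag tree. The decomposition is therefore valid. The largest bag has 3 vertices, so the width is 2.

Yes; width 2.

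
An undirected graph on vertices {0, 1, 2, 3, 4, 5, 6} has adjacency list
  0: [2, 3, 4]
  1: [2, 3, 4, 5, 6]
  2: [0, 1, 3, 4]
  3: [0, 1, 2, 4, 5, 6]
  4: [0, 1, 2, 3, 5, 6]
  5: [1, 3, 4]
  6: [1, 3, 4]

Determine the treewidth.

3

A width-3 tree decomposition is:
Bags: B1 = {1, 2, 3, 4}  B2 = {1, 3, 4, 6}  B3 = {1, 3, 4, 5}  B4 = {0, 2, 3, 4}
Tree: B1–B2, B2–B3, B1–B4
Each bag holds 4 vertices, so the decomposition has width 3, which upper-bounds the treewidth. For the lower bound, the 4 vertices {0, 2, 3, 4} are pairwise adjacent, and any tree decomposition puts a clique entirely inside one bag — forcing width ≥ 3. Combining the bounds, tw(G) = 3.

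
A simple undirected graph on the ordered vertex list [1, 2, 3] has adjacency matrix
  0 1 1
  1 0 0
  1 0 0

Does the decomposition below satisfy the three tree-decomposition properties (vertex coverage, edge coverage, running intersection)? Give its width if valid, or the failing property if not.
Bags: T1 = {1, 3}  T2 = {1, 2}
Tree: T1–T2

Yes; width 1.

Checking the three conditions: (i) the bags cover all of {1, 2, 3}; (ii) for each edge, some bag contains both endpoints; (iii) the bags containing any fixed vertex form a subtree. All hold, so the decomposition is valid with width 2 − 1 = 1.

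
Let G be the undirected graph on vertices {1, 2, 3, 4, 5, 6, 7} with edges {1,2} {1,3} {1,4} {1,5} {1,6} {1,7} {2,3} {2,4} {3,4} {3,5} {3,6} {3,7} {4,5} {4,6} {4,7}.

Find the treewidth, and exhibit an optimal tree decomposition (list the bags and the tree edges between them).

Every bag has size at most 4, so the width is 4 − 1 = 3 and tw(G) ≤ 3. Conversely, {1, 2, 3, 4} is a clique of size 4, and the vertices of any clique must share a bag in every tree decomposition; so some bag has ≥ 4 vertices and tw(G) ≥ 3. Combining the bounds, tw(G) = 3.

Treewidth 3.
One such decomposition:
Bags: B1 = {1, 3, 4, 5}  B2 = {1, 3, 4, 7}  B3 = {1, 2, 3, 4}  B4 = {1, 3, 4, 6}
Tree: B1–B2, B2–B3, B3–B4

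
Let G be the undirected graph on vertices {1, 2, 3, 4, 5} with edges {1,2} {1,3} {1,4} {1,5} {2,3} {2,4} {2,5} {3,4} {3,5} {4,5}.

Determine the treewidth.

4

A width-4 tree decomposition is:
Bags: B1 = {1, 2, 3, 4, 5}
Tree: (single bag)
A single bag containing all 5 vertices is trivially a valid decomposition of width 4. For the lower bound, the 5 vertices {1, 2, 3, 4, 5} are pairwise adjacent, and any tree decomposition puts a clique entirely inside one bag — forcing width ≥ 4. Combining the bounds, tw(G) = 4.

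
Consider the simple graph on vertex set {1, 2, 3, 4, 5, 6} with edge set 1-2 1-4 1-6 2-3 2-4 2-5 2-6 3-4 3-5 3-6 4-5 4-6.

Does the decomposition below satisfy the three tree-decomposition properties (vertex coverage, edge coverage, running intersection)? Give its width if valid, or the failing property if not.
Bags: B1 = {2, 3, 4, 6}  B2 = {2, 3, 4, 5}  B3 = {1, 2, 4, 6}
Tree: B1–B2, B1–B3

Yes; width 3.

Checking the three conditions: (i) the bags cover all of {1, 2, 3, 4, 5, 6}; (ii) for each edge, some bag contains both endpoints; (iii) the bags containing any fixed vertex form a subtree. All hold, so the decomposition is valid with width 4 − 1 = 3.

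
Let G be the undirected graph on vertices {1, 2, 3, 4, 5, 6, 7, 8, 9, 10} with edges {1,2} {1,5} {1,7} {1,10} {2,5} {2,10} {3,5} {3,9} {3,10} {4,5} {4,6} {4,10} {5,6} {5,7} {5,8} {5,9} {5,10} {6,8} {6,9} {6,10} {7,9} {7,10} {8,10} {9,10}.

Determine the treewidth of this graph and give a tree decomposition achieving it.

Each bag holds 4 vertices, so the decomposition has width 3, which upper-bounds the treewidth. For the lower bound, the 4 vertices {1, 2, 5, 10} are pairwise adjacent, and any tree decomposition puts a clique entirely inside one bag — forcing width ≥ 3. The upper and lower bounds meet at 3, so that is the treewidth.

Treewidth 3.
One optimal decomposition is:
Bags: B1 = {5, 6, 9, 10}  B2 = {5, 7, 9, 10}  B3 = {3, 5, 9, 10}  B4 = {1, 5, 7, 10}  B5 = {5, 6, 8, 10}  B6 = {1, 2, 5, 10}  B7 = {4, 5, 6, 10}
Tree: B1–B2, B1–B3, B2–B4, B1–B5, B4–B6, B1–B7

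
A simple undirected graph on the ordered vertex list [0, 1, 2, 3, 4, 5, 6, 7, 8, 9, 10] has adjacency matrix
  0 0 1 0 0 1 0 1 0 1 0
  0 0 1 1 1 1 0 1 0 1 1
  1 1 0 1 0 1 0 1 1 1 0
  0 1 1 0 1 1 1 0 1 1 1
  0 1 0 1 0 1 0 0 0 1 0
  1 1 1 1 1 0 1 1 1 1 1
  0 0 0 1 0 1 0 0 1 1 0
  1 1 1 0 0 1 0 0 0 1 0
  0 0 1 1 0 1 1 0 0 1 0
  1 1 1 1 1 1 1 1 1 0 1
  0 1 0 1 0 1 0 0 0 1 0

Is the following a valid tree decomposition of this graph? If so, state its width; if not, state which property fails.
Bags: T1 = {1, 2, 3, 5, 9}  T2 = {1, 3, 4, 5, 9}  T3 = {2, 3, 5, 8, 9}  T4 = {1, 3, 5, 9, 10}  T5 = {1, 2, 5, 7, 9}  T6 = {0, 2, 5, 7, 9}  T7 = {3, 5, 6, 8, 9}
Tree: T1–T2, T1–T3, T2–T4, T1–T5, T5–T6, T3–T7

Yes; width 4.

Every vertex of G appears in some bag (union = {0, 1, 2, 3, 4, 5, 6, 7, 8, 9, 10}); every edge is covered by a bag; and for each vertex v the set of bags containing v is connected in the bag tree. The decomposition is therefore valid. The largest bag has 5 vertices, so the width is 4.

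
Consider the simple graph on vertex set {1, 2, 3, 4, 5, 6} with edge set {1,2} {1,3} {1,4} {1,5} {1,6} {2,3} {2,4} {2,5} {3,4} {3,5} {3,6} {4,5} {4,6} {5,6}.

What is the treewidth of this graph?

A width-4 tree decomposition is:
Bags: B1 = {1, 2, 3, 4, 5}  B2 = {1, 3, 4, 5, 6}
Tree: B1–B2
The largest bag has 5 vertices, giving width 4; this decomposition certifies tw(G) ≤ 4. For the lower bound, the 5 vertices {1, 2, 3, 4, 5} are pairwise adjacent, and any tree decomposition puts a clique entirely inside one bag — forcing width ≥ 4. Combining the bounds, tw(G) = 4.

4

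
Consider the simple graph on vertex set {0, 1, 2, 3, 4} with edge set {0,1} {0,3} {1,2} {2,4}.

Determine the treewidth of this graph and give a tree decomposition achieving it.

Treewidth 1.
One such decomposition:
Bags: B1 = {0, 3}  B2 = {0, 1}  B3 = {1, 2}  B4 = {2, 4}
Tree: B1–B2, B2–B3, B3–B4

The largest bag has 2 vertices, giving width 1; this decomposition certifies tw(G) ≤ 1. Since G has at least one edge (e.g. 3–0), it is not an edgeless graph, so tw(G) ≥ 1. Combining the bounds, tw(G) = 1.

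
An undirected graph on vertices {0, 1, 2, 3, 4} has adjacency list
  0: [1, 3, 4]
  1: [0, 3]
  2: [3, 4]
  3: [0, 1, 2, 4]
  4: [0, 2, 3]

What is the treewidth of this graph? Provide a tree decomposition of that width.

Each bag holds 3 vertices, so the decomposition has width 2, which upper-bounds the treewidth. For the lower bound, the 3 vertices {0, 1, 3} are pairwise adjacent, and any tree decomposition puts a clique entirely inside one bag — forcing width ≥ 2. Hence tw(G) = 2 exactly.

Treewidth 2.
Bags: B1 = {0, 3, 4}  B2 = {0, 1, 3}  B3 = {2, 3, 4}
Tree: B1–B2, B1–B3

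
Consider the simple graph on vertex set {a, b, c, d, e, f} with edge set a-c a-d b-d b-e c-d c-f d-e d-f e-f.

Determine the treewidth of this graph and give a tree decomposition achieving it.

Each bag holds 3 vertices, so the decomposition has width 2, which upper-bounds the treewidth. On the other hand G contains the 3-clique {a, c, d}. A clique must lie in a single bag of any decomposition, so no decomposition can have width below 2. Therefore the treewidth is 2.

Treewidth 2.
One such decomposition:
Bags: B1 = {c, d, f}  B2 = {d, e, f}  B3 = {b, d, e}  B4 = {a, c, d}
Tree: B1–B2, B2–B3, B1–B4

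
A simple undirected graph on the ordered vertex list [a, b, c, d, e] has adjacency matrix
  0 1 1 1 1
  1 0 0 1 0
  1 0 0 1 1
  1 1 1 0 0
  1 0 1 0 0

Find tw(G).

A width-2 tree decomposition is:
Bags: B1 = {a, c, d}  B2 = {a, b, d}  B3 = {a, c, e}
Tree: B1–B2, B1–B3
Every bag has size at most 3, so the width is 3 − 1 = 2 and tw(G) ≤ 2. For the lower bound, the 3 vertices {a, c, d} are pairwise adjacent, and any tree decomposition puts a clique entirely inside one bag — forcing width ≥ 2. Combining the bounds, tw(G) = 2.

2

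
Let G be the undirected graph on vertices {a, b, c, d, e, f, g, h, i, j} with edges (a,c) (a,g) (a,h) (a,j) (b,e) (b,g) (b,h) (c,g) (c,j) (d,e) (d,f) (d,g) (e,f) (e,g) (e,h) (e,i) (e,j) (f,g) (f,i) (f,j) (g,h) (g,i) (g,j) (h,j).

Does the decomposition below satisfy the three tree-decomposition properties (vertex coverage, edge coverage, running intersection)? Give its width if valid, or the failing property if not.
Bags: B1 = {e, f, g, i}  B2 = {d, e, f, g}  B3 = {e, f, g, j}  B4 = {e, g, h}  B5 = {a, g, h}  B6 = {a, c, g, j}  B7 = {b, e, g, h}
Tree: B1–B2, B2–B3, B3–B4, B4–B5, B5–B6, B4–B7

A tree decomposition must satisfy three properties: every vertex lies in some bag; for every edge, both endpoints lie together in some bag; and for every vertex, the bags containing it form a connected subtree. Here edge (j,h) lies in no bag, so the decomposition is invalid.

No — edge (j,h) lies in no bag.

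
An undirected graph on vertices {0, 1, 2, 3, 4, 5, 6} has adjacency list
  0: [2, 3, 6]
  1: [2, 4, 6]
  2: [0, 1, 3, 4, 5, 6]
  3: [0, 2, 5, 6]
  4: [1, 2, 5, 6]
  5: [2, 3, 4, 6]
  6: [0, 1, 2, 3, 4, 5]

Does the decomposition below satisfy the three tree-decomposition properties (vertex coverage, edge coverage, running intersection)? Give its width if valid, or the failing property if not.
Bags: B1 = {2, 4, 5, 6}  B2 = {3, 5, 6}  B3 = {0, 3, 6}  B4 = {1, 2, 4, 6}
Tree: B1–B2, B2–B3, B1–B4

A tree decomposition must satisfy three properties: every vertex lies in some bag; for every edge, both endpoints lie together in some bag; and for every vertex, the bags containing it form a connected subtree. Here edge (2,3) lies in no bag, so the decomposition is invalid.

No — edge (2,3) lies in no bag.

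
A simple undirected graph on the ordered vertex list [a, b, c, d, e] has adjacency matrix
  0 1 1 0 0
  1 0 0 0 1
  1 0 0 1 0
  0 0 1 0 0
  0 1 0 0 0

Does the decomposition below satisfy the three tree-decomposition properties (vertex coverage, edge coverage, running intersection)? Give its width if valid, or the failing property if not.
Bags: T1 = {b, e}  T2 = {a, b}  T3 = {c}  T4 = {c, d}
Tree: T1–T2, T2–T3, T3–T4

A tree decomposition must satisfy three properties: every vertex lies in some bag; for every edge, both endpoints lie together in some bag; and for every vertex, the bags containing it form a connected subtree. Here edge (a,c) lies in no bag, so the decomposition is invalid.

No — edge (a,c) lies in no bag.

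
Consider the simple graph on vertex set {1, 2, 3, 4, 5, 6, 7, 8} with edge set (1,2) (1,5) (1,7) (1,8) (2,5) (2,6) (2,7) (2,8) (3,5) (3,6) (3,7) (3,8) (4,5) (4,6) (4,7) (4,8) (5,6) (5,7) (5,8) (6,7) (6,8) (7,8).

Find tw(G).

A width-4 tree decomposition is:
Bags: B1 = {1, 2, 5, 7, 8}  B2 = {2, 5, 6, 7, 8}  B3 = {4, 5, 6, 7, 8}  B4 = {3, 5, 6, 7, 8}
Tree: B1–B2, B2–B3, B3–B4
The largest bag has 5 vertices, giving width 4; this decomposition certifies tw(G) ≤ 4. On the other hand G contains the 5-clique {1, 2, 5, 7, 8}. A clique must lie in a single bag of any decomposition, so no decomposition can have width below 4. Therefore the treewidth is 4.

4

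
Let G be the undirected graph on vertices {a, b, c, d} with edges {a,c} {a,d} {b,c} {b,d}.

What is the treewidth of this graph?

A width-2 tree decomposition is:
Bags: B1 = {a, b, d}  B2 = {a, b, c}
Tree: B1–B2
The largest bag has 3 vertices, giving width 2; this decomposition certifies tw(G) ≤ 2. The edges b–d–a–c–b form a cycle, so G is not a tree and its treewidth is at least 2. The upper and lower bounds meet at 2, so that is the treewidth.

2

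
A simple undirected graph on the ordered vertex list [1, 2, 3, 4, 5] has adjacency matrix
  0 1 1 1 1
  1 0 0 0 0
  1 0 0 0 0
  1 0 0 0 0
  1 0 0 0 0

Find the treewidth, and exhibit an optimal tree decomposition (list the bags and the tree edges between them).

Treewidth 1.
One such decomposition:
Bags: B1 = {1, 2}  B2 = {1, 3}  B3 = {1, 4}  B4 = {1, 5}
Tree: B1–B2, B1–B3, B1–B4

The largest bag has 2 vertices, giving width 1; this decomposition certifies tw(G) ≤ 1. G has an edge, so its treewidth is at least 1. The upper and lower bounds meet at 1, so that is the treewidth.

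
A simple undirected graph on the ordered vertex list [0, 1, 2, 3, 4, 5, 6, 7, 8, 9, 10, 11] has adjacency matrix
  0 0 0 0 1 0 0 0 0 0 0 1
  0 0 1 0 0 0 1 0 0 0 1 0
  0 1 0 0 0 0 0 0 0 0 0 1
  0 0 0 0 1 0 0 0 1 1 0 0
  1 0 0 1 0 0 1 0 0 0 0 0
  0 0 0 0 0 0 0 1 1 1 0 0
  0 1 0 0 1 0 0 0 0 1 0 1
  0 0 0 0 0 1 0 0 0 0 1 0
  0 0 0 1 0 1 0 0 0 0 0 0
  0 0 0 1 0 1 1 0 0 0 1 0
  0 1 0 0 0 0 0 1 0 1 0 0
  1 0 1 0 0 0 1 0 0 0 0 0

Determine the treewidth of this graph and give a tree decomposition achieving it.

Each bag holds 4 vertices, so the decomposition has width 3, which upper-bounds the treewidth. For the lower bound: the 4 vertex sets {5,7,8}, {3}, {9}, {1,4,6,10} are disjoint, each induces a connected subgraph, and every pair is joined by at least one edge of G. Contracting each set to a single vertex therefore yields K_{4} as a minor, and since treewidth is minor-monotone, tw(G) ≥ tw(K_{4}) = 3. Combining the bounds, tw(G) = 3.

Treewidth 3.
One optimal decomposition is:
Bags: B1 = {3, 5, 7, 8}  B2 = {3, 5, 7, 9}  B3 = {3, 7, 9, 10}  B4 = {3, 4, 9, 10}  B5 = {4, 6, 9, 10}  B6 = {1, 4, 6, 10}  B7 = {0, 1, 4, 6}  B8 = {0, 1, 6, 11}  B9 = {0, 1, 2, 11}
Tree: B1–B2, B2–B3, B3–B4, B4–B5, B5–B6, B6–B7, B7–B8, B8–B9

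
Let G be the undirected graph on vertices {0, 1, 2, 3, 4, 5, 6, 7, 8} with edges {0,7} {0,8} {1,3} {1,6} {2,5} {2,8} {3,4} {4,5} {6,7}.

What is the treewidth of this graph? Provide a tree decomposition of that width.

The largest bag has 3 vertices, giving width 2; this decomposition certifies tw(G) ≤ 2. The edges 1–3–4–5–2–8–0–7–6–1 form a cycle, so G is not a tree and its treewidth is at least 2. Therefore the treewidth is 2.

Treewidth 2.
One optimal decomposition is:
Bags: B1 = {1, 3, 4}  B2 = {1, 4, 5}  B3 = {1, 2, 5}  B4 = {1, 2, 8}  B5 = {0, 1, 8}  B6 = {0, 1, 7}  B7 = {1, 6, 7}
Tree: B1–B2, B2–B3, B3–B4, B4–B5, B5–B6, B6–B7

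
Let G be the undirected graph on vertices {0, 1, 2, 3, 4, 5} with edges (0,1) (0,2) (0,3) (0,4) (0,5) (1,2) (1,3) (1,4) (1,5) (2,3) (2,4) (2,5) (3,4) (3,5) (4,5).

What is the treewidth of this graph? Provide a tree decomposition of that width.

Treewidth 5.
One such decomposition:
Bags: B1 = {0, 1, 2, 3, 4, 5}
Tree: (single bag)

With just one bag of size 6, the width is 6 − 1 = 5, so tw(G) ≤ 5. On the other hand G contains the 6-clique {0, 1, 2, 3, 4, 5}. A clique must lie in a single bag of any decomposition, so no decomposition can have width below 5. Combining the bounds, tw(G) = 5.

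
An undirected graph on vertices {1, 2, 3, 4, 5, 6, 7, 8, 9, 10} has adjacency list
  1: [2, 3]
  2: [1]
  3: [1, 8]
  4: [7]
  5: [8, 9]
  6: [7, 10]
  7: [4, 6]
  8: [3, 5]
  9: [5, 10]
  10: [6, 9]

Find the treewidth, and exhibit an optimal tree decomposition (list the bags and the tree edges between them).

Treewidth 1.
One optimal decomposition is:
Bags: B1 = {4, 7}  B2 = {6, 7}  B3 = {6, 10}  B4 = {9, 10}  B5 = {5, 9}  B6 = {5, 8}  B7 = {3, 8}  B8 = {1, 3}  B9 = {1, 2}
Tree: B1–B2, B2–B3, B3–B4, B4–B5, B5–B6, B6–B7, B7–B8, B8–B9

Each bag holds 2 vertices, so the decomposition has width 1, which upper-bounds the treewidth. G has an edge, so its treewidth is at least 1. Combining the bounds, tw(G) = 1.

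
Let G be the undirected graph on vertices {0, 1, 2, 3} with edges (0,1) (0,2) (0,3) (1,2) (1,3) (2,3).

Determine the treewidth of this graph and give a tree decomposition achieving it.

Treewidth 3.
One such decomposition:
Bags: B1 = {0, 1, 2, 3}
Tree: (single bag)

With just one bag of size 4, the width is 4 − 1 = 3, so tw(G) ≤ 3. On the other hand G contains the 4-clique {0, 1, 2, 3}. A clique must lie in a single bag of any decomposition, so no decomposition can have width below 3. Hence tw(G) = 3 exactly.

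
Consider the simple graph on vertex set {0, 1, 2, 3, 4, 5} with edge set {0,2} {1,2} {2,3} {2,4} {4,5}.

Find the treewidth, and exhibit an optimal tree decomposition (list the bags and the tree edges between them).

The largest bag has 2 vertices, giving width 1; this decomposition certifies tw(G) ≤ 1. G has an edge, so its treewidth is at least 1. Therefore the treewidth is 1.

Treewidth 1.
One optimal decomposition is:
Bags: B1 = {0, 2}  B2 = {2, 4}  B3 = {4, 5}  B4 = {2, 3}  B5 = {1, 2}
Tree: B1–B2, B2–B3, B2–B4, B1–B5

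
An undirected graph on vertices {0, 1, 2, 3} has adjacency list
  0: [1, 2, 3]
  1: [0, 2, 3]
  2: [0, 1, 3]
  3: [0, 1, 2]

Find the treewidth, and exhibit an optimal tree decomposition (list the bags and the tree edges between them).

With just one bag of size 4, the width is 4 − 1 = 3, so tw(G) ≤ 3. On the other hand G contains the 4-clique {0, 1, 2, 3}. A clique must lie in a single bag of any decomposition, so no decomposition can have width below 3. Hence tw(G) = 3 exactly.

Treewidth 3.
Bags: B1 = {0, 1, 2, 3}
Tree: (single bag)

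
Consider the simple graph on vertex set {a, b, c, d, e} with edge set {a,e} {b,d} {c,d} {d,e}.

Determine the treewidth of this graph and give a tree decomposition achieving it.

Each bag holds 2 vertices, so the decomposition has width 1, which upper-bounds the treewidth. Any graph with an edge has treewidth ≥ 1, and G has the edge e–d. Therefore the treewidth is 1.

Treewidth 1.
Bags: B1 = {d, e}  B2 = {b, d}  B3 = {a, e}  B4 = {c, d}
Tree: B1–B2, B1–B3, B2–B4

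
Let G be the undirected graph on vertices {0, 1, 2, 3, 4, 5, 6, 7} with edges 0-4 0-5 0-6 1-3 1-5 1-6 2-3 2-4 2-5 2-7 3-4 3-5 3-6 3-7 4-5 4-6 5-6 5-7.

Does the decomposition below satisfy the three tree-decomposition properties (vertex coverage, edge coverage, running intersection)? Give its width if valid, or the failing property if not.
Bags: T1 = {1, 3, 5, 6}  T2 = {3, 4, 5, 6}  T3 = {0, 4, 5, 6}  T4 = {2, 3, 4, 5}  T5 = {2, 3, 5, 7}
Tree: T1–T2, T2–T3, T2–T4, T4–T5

Yes; width 3.

Vertex coverage: the bags together contain {0, 1, 2, 3, 4, 5, 6, 7}, the full vertex set. Edge coverage: each edge of G has both endpoints in at least one bag. Running intersection: for every vertex, the bags containing it form a connected subtree. All three properties hold, so this is a valid tree decomposition of width max|bag| − 1 = 3, and hence tw(G) ≤ 3.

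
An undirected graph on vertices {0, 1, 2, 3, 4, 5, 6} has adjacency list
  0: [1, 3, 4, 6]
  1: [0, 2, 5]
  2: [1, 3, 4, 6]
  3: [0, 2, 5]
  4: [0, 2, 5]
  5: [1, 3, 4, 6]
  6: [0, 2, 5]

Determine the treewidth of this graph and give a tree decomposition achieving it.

Treewidth 3.
One such decomposition:
Bags: B1 = {0, 2, 4, 5}  B2 = {0, 1, 2, 5}  B3 = {0, 2, 3, 5}  B4 = {0, 2, 5, 6}
Tree: B1–B2, B2–B3, B3–B4

The largest bag has 4 vertices, giving width 3; this decomposition certifies tw(G) ≤ 3. For the lower bound: the 4 vertex sets {4,5}, {0,1}, {2}, {3} are disjoint, each induces a connected subgraph, and every pair is joined by at least one edge of G. Contracting each set to a single vertex therefore yields K_{4} as a minor, and since treewidth is minor-monotone, tw(G) ≥ tw(K_{4}) = 3. Combining the bounds, tw(G) = 3.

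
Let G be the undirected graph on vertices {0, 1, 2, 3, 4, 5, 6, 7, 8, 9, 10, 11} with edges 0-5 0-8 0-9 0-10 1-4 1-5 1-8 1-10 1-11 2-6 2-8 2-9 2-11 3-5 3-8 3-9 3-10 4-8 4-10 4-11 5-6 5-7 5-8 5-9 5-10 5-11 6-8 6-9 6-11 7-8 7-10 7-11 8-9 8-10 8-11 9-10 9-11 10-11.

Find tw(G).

A width-4 tree decomposition is:
Bags: B1 = {1, 5, 8, 10, 11}  B2 = {5, 8, 9, 10, 11}  B3 = {5, 6, 8, 9, 11}  B4 = {0, 5, 8, 9, 10}  B5 = {2, 6, 8, 9, 11}  B6 = {1, 4, 8, 10, 11}  B7 = {3, 5, 8, 9, 10}  B8 = {5, 7, 8, 10, 11}
Tree: B1–B2, B2–B3, B2–B4, B3–B5, B1–B6, B4–B7, B2–B8
The largest bag has 5 vertices, giving width 4; this decomposition certifies tw(G) ≤ 4. On the other hand G contains the 5-clique {2, 6, 8, 9, 11}. A clique must lie in a single bag of any decomposition, so no decomposition can have width below 4. The upper and lower bounds meet at 4, so that is the treewidth.

4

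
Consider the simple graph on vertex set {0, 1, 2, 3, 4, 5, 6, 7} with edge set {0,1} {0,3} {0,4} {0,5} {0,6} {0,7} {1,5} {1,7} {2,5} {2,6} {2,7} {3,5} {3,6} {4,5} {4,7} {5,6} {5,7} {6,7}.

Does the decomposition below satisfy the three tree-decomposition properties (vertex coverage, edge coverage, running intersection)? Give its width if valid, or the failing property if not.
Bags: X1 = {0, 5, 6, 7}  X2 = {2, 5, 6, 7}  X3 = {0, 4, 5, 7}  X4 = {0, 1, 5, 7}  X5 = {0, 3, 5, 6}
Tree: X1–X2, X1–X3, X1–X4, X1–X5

Every vertex of G appears in some bag (union = {0, 1, 2, 3, 4, 5, 6, 7}); every edge is covered by a bag; and for each vertex v the set of bags containing v is connected in the bag tree. The decomposition is therefore valid. The largest bag has 4 vertices, so the width is 3.

Yes; width 3.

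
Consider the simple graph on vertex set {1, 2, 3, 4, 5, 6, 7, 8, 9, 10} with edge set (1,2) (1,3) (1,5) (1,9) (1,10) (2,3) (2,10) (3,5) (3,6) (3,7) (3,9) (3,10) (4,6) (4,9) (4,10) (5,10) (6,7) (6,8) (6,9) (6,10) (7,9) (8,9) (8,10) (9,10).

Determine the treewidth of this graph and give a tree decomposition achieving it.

Treewidth 3.
One such decomposition:
Bags: B1 = {3, 6, 7, 9}  B2 = {3, 6, 9, 10}  B3 = {4, 6, 9, 10}  B4 = {1, 3, 9, 10}  B5 = {1, 3, 5, 10}  B6 = {1, 2, 3, 10}  B7 = {6, 8, 9, 10}
Tree: B1–B2, B2–B3, B2–B4, B4–B5, B4–B6, B2–B7

Every bag has size at most 4, so the width is 4 − 1 = 3 and tw(G) ≤ 3. Conversely, {6, 8, 9, 10} is a clique of size 4, and the vertices of any clique must share a bag in every tree decomposition; so some bag has ≥ 4 vertices and tw(G) ≥ 3. Therefore the treewidth is 3.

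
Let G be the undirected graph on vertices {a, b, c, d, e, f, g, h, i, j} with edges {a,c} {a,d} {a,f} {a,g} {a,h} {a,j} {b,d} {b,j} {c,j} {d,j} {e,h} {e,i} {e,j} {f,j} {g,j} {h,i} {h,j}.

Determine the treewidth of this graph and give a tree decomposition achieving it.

Treewidth 2.
One such decomposition:
Bags: B1 = {a, f, j}  B2 = {a, h, j}  B3 = {e, h, j}  B4 = {a, d, j}  B5 = {e, h, i}  B6 = {b, d, j}  B7 = {a, g, j}  B8 = {a, c, j}
Tree: B1–B2, B2–B3, B1–B4, B3–B5, B4–B6, B4–B7, B4–B8

Every bag has size at most 3, so the width is 3 − 1 = 2 and tw(G) ≤ 2. On the other hand G contains the 3-clique {e, h, j}. A clique must lie in a single bag of any decomposition, so no decomposition can have width below 2. Hence tw(G) = 2 exactly.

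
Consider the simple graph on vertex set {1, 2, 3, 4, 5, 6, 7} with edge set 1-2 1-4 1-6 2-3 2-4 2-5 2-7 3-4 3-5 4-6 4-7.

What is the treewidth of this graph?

2

A width-2 tree decomposition is:
Bags: B1 = {2, 3, 4}  B2 = {1, 2, 4}  B3 = {2, 3, 5}  B4 = {2, 4, 7}  B5 = {1, 4, 6}
Tree: B1–B2, B1–B3, B1–B4, B2–B5
Each bag holds 3 vertices, so the decomposition has width 2, which upper-bounds the treewidth. On the other hand G contains the 3-clique {1, 2, 4}. A clique must lie in a single bag of any decomposition, so no decomposition can have width below 2. Therefore the treewidth is 2.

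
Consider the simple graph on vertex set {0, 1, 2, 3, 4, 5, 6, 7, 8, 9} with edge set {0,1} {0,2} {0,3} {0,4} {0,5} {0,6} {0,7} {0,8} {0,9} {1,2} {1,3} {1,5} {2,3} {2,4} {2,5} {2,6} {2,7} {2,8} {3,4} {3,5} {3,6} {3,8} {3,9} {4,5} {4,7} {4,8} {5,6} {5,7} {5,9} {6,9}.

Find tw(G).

A width-4 tree decomposition is:
Bags: B1 = {0, 2, 3, 5, 6}  B2 = {0, 2, 3, 4, 5}  B3 = {0, 2, 3, 4, 8}  B4 = {0, 2, 4, 5, 7}  B5 = {0, 3, 5, 6, 9}  B6 = {0, 1, 2, 3, 5}
Tree: B1–B2, B2–B3, B2–B4, B1–B5, B1–B6
Every bag has size at most 5, so the width is 5 − 1 = 4 and tw(G) ≤ 4. On the other hand G contains the 5-clique {0, 3, 5, 6, 9}. A clique must lie in a single bag of any decomposition, so no decomposition can have width below 4. Combining the bounds, tw(G) = 4.

4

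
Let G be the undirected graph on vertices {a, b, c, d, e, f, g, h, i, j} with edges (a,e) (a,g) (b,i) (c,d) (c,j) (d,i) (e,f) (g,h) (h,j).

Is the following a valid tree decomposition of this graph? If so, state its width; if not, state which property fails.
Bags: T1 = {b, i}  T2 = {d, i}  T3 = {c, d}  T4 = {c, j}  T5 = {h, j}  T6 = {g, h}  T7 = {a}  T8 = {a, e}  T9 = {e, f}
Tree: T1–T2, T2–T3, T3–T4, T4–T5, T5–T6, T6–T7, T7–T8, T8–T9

A tree decomposition must satisfy three properties: every vertex lies in some bag; for every edge, both endpoints lie together in some bag; and for every vertex, the bags containing it form a connected subtree. Here edge (g,a) lies in no bag, so the decomposition is invalid.

No — edge (g,a) lies in no bag.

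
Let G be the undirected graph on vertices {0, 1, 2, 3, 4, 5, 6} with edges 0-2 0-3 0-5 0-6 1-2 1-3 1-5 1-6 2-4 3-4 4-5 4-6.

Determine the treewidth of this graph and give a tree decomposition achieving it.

The largest bag has 4 vertices, giving width 3; this decomposition certifies tw(G) ≤ 3. For the lower bound: the 4 vertex sets {0,5}, {3,4}, {1}, {2} are disjoint, each induces a connected subgraph, and every pair is joined by at least one edge of G. Contracting each set to a single vertex therefore yields K_{4} as a minor, and since treewidth is minor-monotone, tw(G) ≥ tw(K_{4}) = 3. Combining the bounds, tw(G) = 3.

Treewidth 3.
One optimal decomposition is:
Bags: B1 = {0, 1, 4, 5}  B2 = {0, 1, 3, 4}  B3 = {0, 1, 2, 4}  B4 = {0, 1, 4, 6}
Tree: B1–B2, B2–B3, B3–B4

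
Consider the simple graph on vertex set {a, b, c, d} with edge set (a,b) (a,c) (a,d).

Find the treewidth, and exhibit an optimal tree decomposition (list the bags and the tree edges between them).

Each bag holds 2 vertices, so the decomposition has width 1, which upper-bounds the treewidth. Since G has at least one edge (e.g. a–d), it is not an edgeless graph, so tw(G) ≥ 1. Therefore the treewidth is 1.

Treewidth 1.
Bags: B1 = {a, d}  B2 = {a, c}  B3 = {a, b}
Tree: B1–B2, B2–B3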